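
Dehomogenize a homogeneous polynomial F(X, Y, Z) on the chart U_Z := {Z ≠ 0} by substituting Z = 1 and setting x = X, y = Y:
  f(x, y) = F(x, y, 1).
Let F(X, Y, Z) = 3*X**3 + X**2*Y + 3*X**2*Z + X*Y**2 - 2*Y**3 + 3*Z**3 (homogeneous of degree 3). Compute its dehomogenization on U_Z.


f(x, y) = 3*x**3 + x**2*y + 3*x**2 + x*y**2 - 2*y**3 + 3

On U_Z we set Z = 1. Each monomial c·X^i·Y^j·Z^k in F becomes c·x^i·y^j·1^k = c·x^i·y^j.
Substituting Z = 1: F(X, Y, 1) = 3*x**3 + x**2*y + 3*x**2 + x*y**2 - 2*y**3 + 3.
Note: deg(f) ≤ deg(F) = 3; strict inequality happens when F is divisible by Z (lost terms).


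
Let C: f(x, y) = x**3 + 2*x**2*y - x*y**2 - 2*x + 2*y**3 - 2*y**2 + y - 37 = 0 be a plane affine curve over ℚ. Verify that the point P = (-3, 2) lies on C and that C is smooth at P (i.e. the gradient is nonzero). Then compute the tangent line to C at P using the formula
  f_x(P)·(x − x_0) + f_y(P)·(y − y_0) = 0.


Tangent line at P: -3*x + 47*y - 103 = 0.

Step 1: f(-3, 2) = 0, so P lies on C.
Step 2: partial derivatives
  f_x(x, y) = 3*x**2 + 4*x*y - y**2 - 2, f_y(x, y) = 2*x**2 - 2*x*y + 6*y**2 - 4*y + 1.
  f_x(P) = -3, f_y(P) = 47 (gradient nonzero, so P is smooth).
Step 3: tangent line at P: -3·(x − -3) + 47·(y − 2) = 0.
Expanding: -3*x + 47*y - 103 = 0.


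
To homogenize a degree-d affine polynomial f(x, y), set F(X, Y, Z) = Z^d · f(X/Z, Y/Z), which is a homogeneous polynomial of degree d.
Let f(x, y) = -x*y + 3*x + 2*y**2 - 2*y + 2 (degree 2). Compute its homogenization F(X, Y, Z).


F(X, Y, Z) = -X*Y + 3*X*Z + 2*Y**2 - 2*Y*Z + 2*Z**2

deg(f) = 2.
Substitute x = X/Z, y = Y/Z into f, then multiply by Z^2.
  monomial -1·x^1·y^1 ↦ -1·X^1·Y^1·Z^0.
  monomial 3·x^1·y^0 ↦ 3·X^1·Y^0·Z^1.
  monomial 2·x^0·y^2 ↦ 2·X^0·Y^2·Z^0.
  monomial -2·x^0·y^1 ↦ -2·X^0·Y^1·Z^1.
  monomial 2·x^0·y^0 ↦ 2·X^0·Y^0·Z^2.
Collecting: F(X, Y, Z) = -X*Y + 3*X*Z + 2*Y**2 - 2*Y*Z + 2*Z**2.


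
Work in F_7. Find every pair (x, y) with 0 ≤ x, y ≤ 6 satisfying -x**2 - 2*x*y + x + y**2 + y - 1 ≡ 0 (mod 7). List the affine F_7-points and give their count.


Affine F_7-points: {(2, 5), (3, 0), (3, 5), (5, 0), (5, 2), (6, 2)}; count = 6.

For each of the 49 pairs (x, y) ∈ F_7², evaluate f(x, y) mod 7. Record the zeros.
  x = 0: [0↦6, 1↦1, 2↦5, 3↦4, 4↦5, 5↦1, 6↦6]  zeros at y ∈ ∅
  x = 1: [0↦6, 1↦6, 2↦1, 3↦5, 4↦4, 5↦5, 6↦1]  zeros at y ∈ ∅
  x = 2: [0↦4, 1↦2, 2↦2, 3↦4, 4↦1, 5↦0, 6↦1]  zeros at y ∈ {5}
  x = 3: [0↦0, 1↦3, 2↦1, 3↦1, 4↦3, 5↦0, 6↦6]  zeros at y ∈ {0, 5}
  x = 4: [0↦1, 1↦2, 2↦5, 3↦3, 4↦3, 5↦5, 6↦2]  zeros at y ∈ ∅
  x = 5: [0↦0, 1↦6, 2↦0, 3↦3, 4↦1, 5↦1, 6↦3]  zeros at y ∈ {0, 2}
  x = 6: [0↦4, 1↦1, 2↦0, 3↦1, 4↦4, 5↦2, 6↦2]  zeros at y ∈ {2}
Collecting zeros: affine points = {(2, 5), (3, 0), (3, 5), (5, 0), (5, 2), (6, 2)}.
Total count |C(F_7)_aff| = 6.


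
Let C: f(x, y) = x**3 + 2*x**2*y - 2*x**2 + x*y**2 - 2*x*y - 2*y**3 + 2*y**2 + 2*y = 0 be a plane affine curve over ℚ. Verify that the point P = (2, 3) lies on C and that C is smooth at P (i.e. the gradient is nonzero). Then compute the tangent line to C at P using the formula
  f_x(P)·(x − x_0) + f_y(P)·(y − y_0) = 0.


Tangent line at P: 31*x - 24*y + 10 = 0.

Step 1: f(2, 3) = 0, so P lies on C.
Step 2: partial derivatives
  f_x(x, y) = 3*x**2 + 4*x*y - 4*x + y**2 - 2*y, f_y(x, y) = 2*x**2 + 2*x*y - 2*x - 6*y**2 + 4*y + 2.
  f_x(P) = 31, f_y(P) = -24 (gradient nonzero, so P is smooth).
Step 3: tangent line at P: 31·(x − 2) + -24·(y − 3) = 0.
Expanding: 31*x - 24*y + 10 = 0.


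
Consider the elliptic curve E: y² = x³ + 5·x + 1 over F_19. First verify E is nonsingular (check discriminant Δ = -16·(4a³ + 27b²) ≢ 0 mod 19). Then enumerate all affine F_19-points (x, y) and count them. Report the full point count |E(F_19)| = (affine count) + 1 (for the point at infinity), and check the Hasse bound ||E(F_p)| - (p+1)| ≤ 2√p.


Affine points = {(0, 1), (0, 18), (1, 8), (1, 11), (2, 0), (3, 9), (3, 10), (4, 3), (4, 16), (6, 0), (10, 5), (10, 14), (11, 0), (16, 4), (16, 15)}; affine count = 15; |E(F_19)| = 16.

Discriminant check: Δ ∝ 4a³ + 27b² = 4·5³ + 27·1² = 4·125 + 27·1 ≡ 14 (mod 19). Nonzero ⇒ E is nonsingular.
For each x ∈ F_19, compute rhs = x³ + 5·x + 1 mod 19, then count y ∈ F_19 with y² ≡ rhs.
  x = 0: rhs = 1, matching y values: 1, 18 (2 points).
  x = 1: rhs = 7, matching y values: 8, 11 (2 points).
  x = 2: rhs = 0, matching y values: 0 (1 points).
  x = 3: rhs = 5, matching y values: 9, 10 (2 points).
  x = 4: rhs = 9, matching y values: 3, 16 (2 points).
  x = 5: rhs = 18, matching y values: none (0 points).
  x = 6: rhs = 0, matching y values: 0 (1 points).
  x = 7: rhs = 18, matching y values: none (0 points).
  x = 8: rhs = 2, matching y values: none (0 points).
  x = 9: rhs = 15, matching y values: none (0 points).
  x = 10: rhs = 6, matching y values: 5, 14 (2 points).
  x = 11: rhs = 0, matching y values: 0 (1 points).
  x = 12: rhs = 3, matching y values: none (0 points).
  x = 13: rhs = 2, matching y values: none (0 points).
  x = 14: rhs = 3, matching y values: none (0 points).
  x = 15: rhs = 12, matching y values: none (0 points).
  x = 16: rhs = 16, matching y values: 4, 15 (2 points).
  x = 17: rhs = 2, matching y values: none (0 points).
  x = 18: rhs = 14, matching y values: none (0 points).
Total affine count: 15.
Full point count |E(F_19)| = 15 + 1 = 16.
Hasse bound: |16 − (19+1)| = |-4| = 4 ≤ 2√19 ≈ 8.7178 ✓.


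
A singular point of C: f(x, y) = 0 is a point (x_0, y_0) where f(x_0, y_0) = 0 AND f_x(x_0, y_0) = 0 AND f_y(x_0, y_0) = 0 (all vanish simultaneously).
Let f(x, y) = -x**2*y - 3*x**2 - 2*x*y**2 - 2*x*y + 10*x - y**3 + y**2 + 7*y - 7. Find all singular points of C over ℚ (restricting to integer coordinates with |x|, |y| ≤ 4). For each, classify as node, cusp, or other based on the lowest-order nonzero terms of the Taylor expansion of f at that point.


Singular points: {(3, -2)}; classification: node.

Compute partial derivatives:
  f_x = -2*x*y - 6*x - 2*y**2 - 2*y + 10.
  f_y = -x**2 - 4*x*y - 2*x - 3*y**2 + 2*y + 7.
Scan x_0 ∈ {−4, ..., 4}. For each x_0, f_y(x_0, y) is a polynomial in y; find its integer roots y ∈ {−4, ..., 4}, then test f_x and f at those candidates.
  x = -4: f_y(-4, y) = -3*y**2 + 18*y - 1; no integer root y with |y| ≤ 4.
  x = -3: f_y(-3, y) = -3*y**2 + 14*y + 4; no integer root y with |y| ≤ 4.
  x = -2: f_y(-2, y) = -3*y**2 + 10*y + 7; no integer root y with |y| ≤ 4.
  x = -1: f_y(-1, y) = -3*y**2 + 6*y + 8; no integer root y with |y| ≤ 4.
  x = 0: f_y(0, y) = -3*y**2 + 2*y + 7; no integer root y with |y| ≤ 4.
  x = 1: f_y(1, y) = -3*y**2 - 2*y + 4; no integer root y with |y| ≤ 4.
  x = 2: f_y(2, y) = -3*y**2 - 6*y - 1; no integer root y with |y| ≤ 4.
  x = 3: f_y(3, y) = -3*y**2 - 10*y - 8; vanishes at y ∈ {-2}. (3, -2): f_x = 0, f = 0 — SINGULAR.
  x = 4: f_y(4, y) = -3*y**2 - 14*y - 17; no integer root y with |y| ≤ 4.
Only singular point on the grid: (3, -2).
Classify: substitute x = 3 + u, y = -2 + v and expand: f = -u**2*v - u**2 - 2*u*v**2 - v**3 + v**2.
No constant or linear terms (consistent with a singular point). Quadratic part: -u**2 + v**2. Cubic part: -u**2*v - 2*u*v**2 - v**3.
The quadratic part v**2 - u**2 = (v − u)(v + u) splits into two distinct linear factors, so there are two distinct tangent lines y − -2 = ±(x − 3) — this is a node (ordinary double point).
Classification: node.


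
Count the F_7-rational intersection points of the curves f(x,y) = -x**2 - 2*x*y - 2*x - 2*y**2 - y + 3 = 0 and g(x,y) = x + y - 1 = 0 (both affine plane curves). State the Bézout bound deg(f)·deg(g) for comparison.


Common zeros: {(0, 1), (1, 0)}; count = 2; Bézout bound = 2.

deg(f) = 2, deg(g) = 1, so Bézout bound = 2.
Scan x ∈ F_7. For each x, list the y ∈ F_7 with f(x, y) ≡ 0 and those with g(x, y) ≡ 0 (mod 7); the common zeros in that column are the intersection.
  x = 0: f ≡ 0 at y ∈ {1, 2}; g ≡ 0 at y ∈ {1}; common: {1}.
  x = 1: f ≡ 0 at y ∈ {0, 2}; g ≡ 0 at y ∈ {0}; common: {0}.
  x = 2: f ≡ 0 at y ∈ ∅; g ≡ 0 at y ∈ {6}; common: ∅.
  x = 3: f ≡ 0 at y ∈ {1, 6}; g ≡ 0 at y ∈ {5}; common: ∅.
  x = 4: f ≡ 0 at y ∈ {0, 6}; g ≡ 0 at y ∈ {4}; common: ∅.
  x = 5: f ≡ 0 at y ∈ ∅; g ≡ 0 at y ∈ {3}; common: ∅.
  x = 6: f ≡ 0 at y ∈ ∅; g ≡ 0 at y ∈ {2}; common: ∅.
Collecting: common zeros = {(0, 1), (1, 0)}, so the count is 2.
Comparison with the Bézout bound: 2 ≤ 2 = deg(f)·deg(g), as expected for curves with no common component (the bound is attained).


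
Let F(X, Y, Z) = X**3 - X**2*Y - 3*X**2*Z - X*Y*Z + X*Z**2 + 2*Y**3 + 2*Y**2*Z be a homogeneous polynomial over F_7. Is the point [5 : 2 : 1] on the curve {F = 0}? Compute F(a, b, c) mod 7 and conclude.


F(5,2,1) ≡ 5 (mod 7); P is NOT on the curve.

Evaluate F(5, 2, 1) term-by-term (mod 7).
  X**3 ↦ 1·125·1·1 = 125
  -X**2*Y ↦ -1·25·2·1 = -50
  -3*X**2*Z ↦ -3·25·1·1 = -75
  -X*Y*Z ↦ -1·5·2·1 = -10
  X*Z**2 ↦ 1·5·1·1 = 5
  2*Y**3 ↦ 2·1·8·1 = 16
  2*Y**2*Z ↦ 2·1·4·1 = 8
Sum: F(5, 2, 1) = (125) + (-50) + (-75) + (-10) + (5) + (16) + (8) = 19.
Reducing mod 7: 19 ≡ 5 (mod 7).
Since F(a, b, c) ≡ 5 ≠ 0 (mod 7), P does NOT lie on the curve.


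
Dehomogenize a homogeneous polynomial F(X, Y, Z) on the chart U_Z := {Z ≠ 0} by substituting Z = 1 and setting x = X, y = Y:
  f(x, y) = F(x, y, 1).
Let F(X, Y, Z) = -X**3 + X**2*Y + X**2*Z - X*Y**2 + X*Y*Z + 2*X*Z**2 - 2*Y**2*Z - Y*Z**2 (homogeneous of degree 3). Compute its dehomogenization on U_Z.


f(x, y) = -x**3 + x**2*y + x**2 - x*y**2 + x*y + 2*x - 2*y**2 - y

On U_Z we set Z = 1. Each monomial c·X^i·Y^j·Z^k in F becomes c·x^i·y^j·1^k = c·x^i·y^j.
Substituting Z = 1: F(X, Y, 1) = -x**3 + x**2*y + x**2 - x*y**2 + x*y + 2*x - 2*y**2 - y.
Note: deg(f) ≤ deg(F) = 3; strict inequality happens when F is divisible by Z (lost terms).


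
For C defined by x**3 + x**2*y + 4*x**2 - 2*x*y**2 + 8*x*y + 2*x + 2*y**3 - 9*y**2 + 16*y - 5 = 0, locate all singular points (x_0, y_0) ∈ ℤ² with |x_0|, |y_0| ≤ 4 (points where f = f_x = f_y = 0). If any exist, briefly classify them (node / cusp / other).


Singular points: {(-2, 1)}; classification: node.

Compute partial derivatives:
  f_x = 3*x**2 + 2*x*y + 8*x - 2*y**2 + 8*y + 2.
  f_y = x**2 - 4*x*y + 8*x + 6*y**2 - 18*y + 16.
Scan x_0 ∈ {−4, ..., 4}. For each x_0, f_y(x_0, y) is a polynomial in y; find its integer roots y ∈ {−4, ..., 4}, then test f_x and f at those candidates.
  x = -4: f_y(-4, y) = 6*y**2 - 2*y; vanishes at y ∈ {0}. (-4, 0): f_x = 18 ≠ 0.
  x = -3: f_y(-3, y) = 6*y**2 - 6*y + 1; no integer root y with |y| ≤ 4.
  x = -2: f_y(-2, y) = 6*y**2 - 10*y + 4; vanishes at y ∈ {1}. (-2, 1): f_x = 0, f = 0 — SINGULAR.
  x = -1: f_y(-1, y) = 6*y**2 - 14*y + 9; no integer root y with |y| ≤ 4.
  x = 0: f_y(0, y) = 6*y**2 - 18*y + 16; no integer root y with |y| ≤ 4.
  x = 1: f_y(1, y) = 6*y**2 - 22*y + 25; no integer root y with |y| ≤ 4.
  x = 2: f_y(2, y) = 6*y**2 - 26*y + 36; no integer root y with |y| ≤ 4.
  x = 3: f_y(3, y) = 6*y**2 - 30*y + 49; no integer root y with |y| ≤ 4.
  x = 4: f_y(4, y) = 6*y**2 - 34*y + 64; no integer root y with |y| ≤ 4.
Only singular point on the grid: (-2, 1).
Classify: substitute x = -2 + u, y = 1 + v and expand: f = u**3 + u**2*v - u**2 - 2*u*v**2 + 2*v**3 + v**2.
No constant or linear terms (consistent with a singular point). Quadratic part: -u**2 + v**2. Cubic part: u**3 + u**2*v - 2*u*v**2 + 2*v**3.
The quadratic part v**2 - u**2 = (v − u)(v + u) splits into two distinct linear factors, so there are two distinct tangent lines y − 1 = ±(x − -2) — this is a node (ordinary double point).
Classification: node.


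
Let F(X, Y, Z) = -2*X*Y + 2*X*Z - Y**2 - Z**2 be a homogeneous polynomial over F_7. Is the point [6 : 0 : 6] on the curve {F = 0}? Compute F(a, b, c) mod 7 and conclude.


F(6,0,6) ≡ 1 (mod 7); P is NOT on the curve.

Evaluate F(6, 0, 6) term-by-term (mod 7).
  -2*X*Y ↦ -2·6·0·1 = 0
  2*X*Z ↦ 2·6·1·6 = 72
  -Y**2 ↦ -1·1·0·1 = 0
  -Z**2 ↦ -1·1·1·36 = -36
Sum: F(6, 0, 6) = (0) + (72) + (0) + (-36) = 36.
Reducing mod 7: 36 ≡ 1 (mod 7).
Since F(a, b, c) ≡ 1 ≠ 0 (mod 7), P does NOT lie on the curve.


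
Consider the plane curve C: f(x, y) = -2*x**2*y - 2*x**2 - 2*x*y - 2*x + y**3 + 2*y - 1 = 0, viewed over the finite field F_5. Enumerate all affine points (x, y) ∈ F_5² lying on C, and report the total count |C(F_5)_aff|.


Affine F_5-points: {(1, 0), (2, 2), (3, 0)}; count = 3.

For each of the 25 pairs (x, y) ∈ F_5², evaluate f(x, y) mod 5. Record the zeros.
  x = 0: [0↦4, 1↦2, 2↦1, 3↦2, 4↦1]  zeros at y ∈ ∅
  x = 1: [0↦0, 1↦4, 2↦4, 3↦1, 4↦1]  zeros at y ∈ {0}
  x = 2: [0↦2, 1↦3, 2↦0, 3↦4, 4↦1]  zeros at y ∈ {2}
  x = 3: [0↦0, 1↦4, 2↦4, 3↦1, 4↦1]  zeros at y ∈ {0}
  x = 4: [0↦4, 1↦2, 2↦1, 3↦2, 4↦1]  zeros at y ∈ ∅
Collecting zeros: affine points = {(1, 0), (2, 2), (3, 0)}.
Total count |C(F_5)_aff| = 3.


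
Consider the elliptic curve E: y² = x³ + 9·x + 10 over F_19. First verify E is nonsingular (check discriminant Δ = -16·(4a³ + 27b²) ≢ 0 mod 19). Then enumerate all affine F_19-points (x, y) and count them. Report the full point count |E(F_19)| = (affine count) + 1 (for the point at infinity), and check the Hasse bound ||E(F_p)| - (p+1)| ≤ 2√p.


Affine points = {(1, 1), (1, 18), (2, 6), (2, 13), (3, 8), (3, 11), (5, 3), (5, 16), (7, 6), (7, 13), (8, 9), (8, 10), (10, 6), (10, 13), (13, 5), (13, 14), (14, 7), (14, 12), (15, 9), (15, 10), (18, 0)}; affine count = 21; |E(F_19)| = 22.

Discriminant check: Δ ∝ 4a³ + 27b² = 4·9³ + 27·10² = 4·729 + 27·100 ≡ 11 (mod 19). Nonzero ⇒ E is nonsingular.
For each x ∈ F_19, compute rhs = x³ + 9·x + 10 mod 19, then count y ∈ F_19 with y² ≡ rhs.
  x = 0: rhs = 10, matching y values: none (0 points).
  x = 1: rhs = 1, matching y values: 1, 18 (2 points).
  x = 2: rhs = 17, matching y values: 6, 13 (2 points).
  x = 3: rhs = 7, matching y values: 8, 11 (2 points).
  x = 4: rhs = 15, matching y values: none (0 points).
  x = 5: rhs = 9, matching y values: 3, 16 (2 points).
  x = 6: rhs = 14, matching y values: none (0 points).
  x = 7: rhs = 17, matching y values: 6, 13 (2 points).
  x = 8: rhs = 5, matching y values: 9, 10 (2 points).
  x = 9: rhs = 3, matching y values: none (0 points).
  x = 10: rhs = 17, matching y values: 6, 13 (2 points).
  x = 11: rhs = 15, matching y values: none (0 points).
  x = 12: rhs = 3, matching y values: none (0 points).
  x = 13: rhs = 6, matching y values: 5, 14 (2 points).
  x = 14: rhs = 11, matching y values: 7, 12 (2 points).
  x = 15: rhs = 5, matching y values: 9, 10 (2 points).
  x = 16: rhs = 13, matching y values: none (0 points).
  x = 17: rhs = 3, matching y values: none (0 points).
  x = 18: rhs = 0, matching y values: 0 (1 points).
Total affine count: 21.
Full point count |E(F_19)| = 21 + 1 = 22.
Hasse bound: |22 − (19+1)| = |2| = 2 ≤ 2√19 ≈ 8.7178 ✓.


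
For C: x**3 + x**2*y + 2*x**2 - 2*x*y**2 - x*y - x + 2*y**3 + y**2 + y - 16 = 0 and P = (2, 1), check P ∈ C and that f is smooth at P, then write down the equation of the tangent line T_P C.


Tangent line at P: 20*x + 3*y - 43 = 0.

Step 1: f(2, 1) = 0, so P lies on C.
Step 2: partial derivatives
  f_x(x, y) = 3*x**2 + 2*x*y + 4*x - 2*y**2 - y - 1, f_y(x, y) = x**2 - 4*x*y - x + 6*y**2 + 2*y + 1.
  f_x(P) = 20, f_y(P) = 3 (gradient nonzero, so P is smooth).
Step 3: tangent line at P: 20·(x − 2) + 3·(y − 1) = 0.
Expanding: 20*x + 3*y - 43 = 0.


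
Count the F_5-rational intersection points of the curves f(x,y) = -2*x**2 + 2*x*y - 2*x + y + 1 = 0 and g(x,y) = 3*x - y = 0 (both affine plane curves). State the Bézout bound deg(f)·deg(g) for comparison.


Common zeros: {(3, 4)}; count = 1; Bézout bound = 2.

deg(f) = 2, deg(g) = 1, so Bézout bound = 2.
Scan x ∈ F_5. For each x, list the y ∈ F_5 with f(x, y) ≡ 0 and those with g(x, y) ≡ 0 (mod 5); the common zeros in that column are the intersection.
  x = 0: f ≡ 0 at y ∈ {4}; g ≡ 0 at y ∈ {0}; common: ∅.
  x = 1: f ≡ 0 at y ∈ {1}; g ≡ 0 at y ∈ {3}; common: ∅.
  x = 2: f ≡ 0 at y ∈ ∅; g ≡ 0 at y ∈ {1}; common: ∅.
  x = 3: f ≡ 0 at y ∈ {4}; g ≡ 0 at y ∈ {4}; common: {4}.
  x = 4: f ≡ 0 at y ∈ {1}; g ≡ 0 at y ∈ {2}; common: ∅.
Collecting: common zeros = {(3, 4)}, so the count is 1.
Comparison with the Bézout bound: 1 ≤ 2 = deg(f)·deg(g), as expected for curves with no common component (the affine F_5-count falls short of the bound because intersections may lie at infinity, over extension fields, or carry multiplicity).


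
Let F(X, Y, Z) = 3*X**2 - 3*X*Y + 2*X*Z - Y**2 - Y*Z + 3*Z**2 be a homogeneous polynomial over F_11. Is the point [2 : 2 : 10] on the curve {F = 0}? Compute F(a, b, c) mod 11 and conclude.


F(2,2,10) ≡ 8 (mod 11); P is NOT on the curve.

Evaluate F(2, 2, 10) term-by-term (mod 11).
  3*X**2 ↦ 3·4·1·1 = 12
  -3*X*Y ↦ -3·2·2·1 = -12
  2*X*Z ↦ 2·2·1·10 = 40
  -Y**2 ↦ -1·1·4·1 = -4
  -Y*Z ↦ -1·1·2·10 = -20
  3*Z**2 ↦ 3·1·1·100 = 300
Sum: F(2, 2, 10) = (12) + (-12) + (40) + (-4) + (-20) + (300) = 316.
Reducing mod 11: 316 ≡ 8 (mod 11).
Since F(a, b, c) ≡ 8 ≠ 0 (mod 11), P does NOT lie on the curve.


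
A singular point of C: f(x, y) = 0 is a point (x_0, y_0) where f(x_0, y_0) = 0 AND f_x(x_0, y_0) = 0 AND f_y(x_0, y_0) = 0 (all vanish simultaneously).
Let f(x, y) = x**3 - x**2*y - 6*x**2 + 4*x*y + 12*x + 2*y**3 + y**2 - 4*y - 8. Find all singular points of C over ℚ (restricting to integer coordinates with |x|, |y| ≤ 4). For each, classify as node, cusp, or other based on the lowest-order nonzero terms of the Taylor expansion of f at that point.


Singular points: {(2, 0)}; classification: cusp.

Compute partial derivatives:
  f_x = 3*x**2 - 2*x*y - 12*x + 4*y + 12.
  f_y = -x**2 + 4*x + 6*y**2 + 2*y - 4.
Scan x_0 ∈ {−4, ..., 4}. For each x_0, f_y(x_0, y) is a polynomial in y; find its integer roots y ∈ {−4, ..., 4}, then test f_x and f at those candidates.
  x = -4: f_y(-4, y) = 6*y**2 + 2*y - 36; no integer root y with |y| ≤ 4.
  x = -3: f_y(-3, y) = 6*y**2 + 2*y - 25; no integer root y with |y| ≤ 4.
  x = -2: f_y(-2, y) = 6*y**2 + 2*y - 16; no integer root y with |y| ≤ 4.
  x = -1: f_y(-1, y) = 6*y**2 + 2*y - 9; no integer root y with |y| ≤ 4.
  x = 0: f_y(0, y) = 6*y**2 + 2*y - 4; vanishes at y ∈ {-1}. (0, -1): f_x = 8 ≠ 0.
  x = 1: f_y(1, y) = 6*y**2 + 2*y - 1; no integer root y with |y| ≤ 4.
  x = 2: f_y(2, y) = 6*y**2 + 2*y; vanishes at y ∈ {0}. (2, 0): f_x = 0, f = 0 — SINGULAR.
  x = 3: f_y(3, y) = 6*y**2 + 2*y - 1; no integer root y with |y| ≤ 4.
  x = 4: f_y(4, y) = 6*y**2 + 2*y - 4; vanishes at y ∈ {-1}. (4, -1): f_x = 16 ≠ 0.
Only singular point on the grid: (2, 0).
Classify: substitute x = 2 + u, y = 0 + v and expand: f = u**3 - u**2*v + 2*v**3 + v**2.
No constant or linear terms (consistent with a singular point). Quadratic part: v**2. Cubic part: u**3 - u**2*v + 2*v**3.
The quadratic part v**2 is a perfect square, so there is a single (double) tangent line v = 0, i.e. y = 0. Restricting the cubic part to that line (v = 0) leaves u**3 ≠ 0, so f is not divisible by v and the branch is v² ≈ -u**3 to lowest order — this is a cusp.
Classification: cusp.


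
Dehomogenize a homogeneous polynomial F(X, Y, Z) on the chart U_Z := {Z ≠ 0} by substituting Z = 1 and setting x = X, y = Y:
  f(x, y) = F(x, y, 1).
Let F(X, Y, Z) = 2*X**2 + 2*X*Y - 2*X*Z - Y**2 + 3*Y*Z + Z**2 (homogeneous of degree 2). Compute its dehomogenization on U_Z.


f(x, y) = 2*x**2 + 2*x*y - 2*x - y**2 + 3*y + 1

On U_Z we set Z = 1. Each monomial c·X^i·Y^j·Z^k in F becomes c·x^i·y^j·1^k = c·x^i·y^j.
Substituting Z = 1: F(X, Y, 1) = 2*x**2 + 2*x*y - 2*x - y**2 + 3*y + 1.
Note: deg(f) ≤ deg(F) = 2; strict inequality happens when F is divisible by Z (lost terms).


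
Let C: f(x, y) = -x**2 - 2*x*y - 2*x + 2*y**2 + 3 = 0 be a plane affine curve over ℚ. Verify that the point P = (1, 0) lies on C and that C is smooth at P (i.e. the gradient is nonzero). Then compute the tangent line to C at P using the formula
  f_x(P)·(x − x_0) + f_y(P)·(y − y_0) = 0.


Tangent line at P: -4*x - 2*y + 4 = 0.

Step 1: f(1, 0) = 0, so P lies on C.
Step 2: partial derivatives
  f_x(x, y) = -2*x - 2*y - 2, f_y(x, y) = -2*x + 4*y.
  f_x(P) = -4, f_y(P) = -2 (gradient nonzero, so P is smooth).
Step 3: tangent line at P: -4·(x − 1) + -2·(y − 0) = 0.
Expanding: -4*x - 2*y + 4 = 0.


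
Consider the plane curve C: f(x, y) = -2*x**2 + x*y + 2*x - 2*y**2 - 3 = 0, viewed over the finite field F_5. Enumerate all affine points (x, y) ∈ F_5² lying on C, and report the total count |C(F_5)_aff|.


Affine F_5-points: {(0, 1), (0, 4), (3, 0), (3, 4), (4, 1)}; count = 5.

For each of the 25 pairs (x, y) ∈ F_5², evaluate f(x, y) mod 5. Record the zeros.
  x = 0: [0↦2, 1↦0, 2↦4, 3↦4, 4↦0]  zeros at y ∈ {1, 4}
  x = 1: [0↦2, 1↦1, 2↦1, 3↦2, 4↦4]  zeros at y ∈ ∅
  x = 2: [0↦3, 1↦3, 2↦4, 3↦1, 4↦4]  zeros at y ∈ ∅
  x = 3: [0↦0, 1↦1, 2↦3, 3↦1, 4↦0]  zeros at y ∈ {0, 4}
  x = 4: [0↦3, 1↦0, 2↦3, 3↦2, 4↦2]  zeros at y ∈ {1}
Collecting zeros: affine points = {(0, 1), (0, 4), (3, 0), (3, 4), (4, 1)}.
Total count |C(F_5)_aff| = 5.


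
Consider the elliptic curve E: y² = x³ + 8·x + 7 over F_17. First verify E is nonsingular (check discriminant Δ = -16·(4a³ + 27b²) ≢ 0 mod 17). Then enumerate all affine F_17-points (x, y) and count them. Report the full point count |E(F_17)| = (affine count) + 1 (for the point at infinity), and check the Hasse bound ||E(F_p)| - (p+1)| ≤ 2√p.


Affine points = {(1, 4), (1, 13), (4, 1), (4, 16), (5, 6), (5, 11), (6, 4), (6, 13), (7, 7), (7, 10), (9, 3), (9, 14), (10, 4), (10, 13), (11, 7), (11, 10), (13, 8), (13, 9), (15, 0), (16, 7), (16, 10)}; affine count = 21; |E(F_17)| = 22.

Discriminant check: Δ ∝ 4a³ + 27b² = 4·8³ + 27·7² = 4·512 + 27·49 ≡ 5 (mod 17). Nonzero ⇒ E is nonsingular.
For each x ∈ F_17, compute rhs = x³ + 8·x + 7 mod 17, then count y ∈ F_17 with y² ≡ rhs.
  x = 0: rhs = 7, matching y values: none (0 points).
  x = 1: rhs = 16, matching y values: 4, 13 (2 points).
  x = 2: rhs = 14, matching y values: none (0 points).
  x = 3: rhs = 7, matching y values: none (0 points).
  x = 4: rhs = 1, matching y values: 1, 16 (2 points).
  x = 5: rhs = 2, matching y values: 6, 11 (2 points).
  x = 6: rhs = 16, matching y values: 4, 13 (2 points).
  x = 7: rhs = 15, matching y values: 7, 10 (2 points).
  x = 8: rhs = 5, matching y values: none (0 points).
  x = 9: rhs = 9, matching y values: 3, 14 (2 points).
  x = 10: rhs = 16, matching y values: 4, 13 (2 points).
  x = 11: rhs = 15, matching y values: 7, 10 (2 points).
  x = 12: rhs = 12, matching y values: none (0 points).
  x = 13: rhs = 13, matching y values: 8, 9 (2 points).
  x = 14: rhs = 7, matching y values: none (0 points).
  x = 15: rhs = 0, matching y values: 0 (1 points).
  x = 16: rhs = 15, matching y values: 7, 10 (2 points).
Total affine count: 21.
Full point count |E(F_17)| = 21 + 1 = 22.
Hasse bound: |22 − (17+1)| = |4| = 4 ≤ 2√17 ≈ 8.2462 ✓.


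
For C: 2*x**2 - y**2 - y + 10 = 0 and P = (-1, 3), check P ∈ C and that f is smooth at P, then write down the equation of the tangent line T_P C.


Tangent line at P: -4*x - 7*y + 17 = 0.

Step 1: f(-1, 3) = 0, so P lies on C.
Step 2: partial derivatives
  f_x(x, y) = 4*x, f_y(x, y) = -2*y - 1.
  f_x(P) = -4, f_y(P) = -7 (gradient nonzero, so P is smooth).
Step 3: tangent line at P: -4·(x − -1) + -7·(y − 3) = 0.
Expanding: -4*x - 7*y + 17 = 0.


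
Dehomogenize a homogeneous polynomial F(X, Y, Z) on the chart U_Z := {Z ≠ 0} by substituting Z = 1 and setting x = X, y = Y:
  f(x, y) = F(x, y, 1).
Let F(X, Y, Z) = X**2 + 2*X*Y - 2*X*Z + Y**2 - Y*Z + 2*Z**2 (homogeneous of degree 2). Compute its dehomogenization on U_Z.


f(x, y) = x**2 + 2*x*y - 2*x + y**2 - y + 2

On U_Z we set Z = 1. Each monomial c·X^i·Y^j·Z^k in F becomes c·x^i·y^j·1^k = c·x^i·y^j.
Substituting Z = 1: F(X, Y, 1) = x**2 + 2*x*y - 2*x + y**2 - y + 2.
Note: deg(f) ≤ deg(F) = 2; strict inequality happens when F is divisible by Z (lost terms).


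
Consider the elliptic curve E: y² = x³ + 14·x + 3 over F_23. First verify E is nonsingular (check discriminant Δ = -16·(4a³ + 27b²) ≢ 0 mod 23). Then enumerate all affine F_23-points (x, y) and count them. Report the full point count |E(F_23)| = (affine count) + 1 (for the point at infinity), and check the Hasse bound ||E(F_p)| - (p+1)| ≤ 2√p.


Affine points = {(0, 7), (0, 16), (1, 8), (1, 15), (2, 4), (2, 19), (3, 7), (3, 16), (4, 10), (4, 13), (6, 2), (6, 21), (8, 11), (8, 12), (10, 4), (10, 19), (11, 4), (11, 19), (12, 6), (12, 17), (13, 6), (13, 17), (15, 0), (17, 5), (17, 18), (20, 7), (20, 16), (21, 6), (21, 17)}; affine count = 29; |E(F_23)| = 30.

Discriminant check: Δ ∝ 4a³ + 27b² = 4·14³ + 27·3² = 4·2744 + 27·9 ≡ 18 (mod 23). Nonzero ⇒ E is nonsingular.
For each x ∈ F_23, compute rhs = x³ + 14·x + 3 mod 23, then count y ∈ F_23 with y² ≡ rhs.
  x = 0: rhs = 3, matching y values: 7, 16 (2 points).
  x = 1: rhs = 18, matching y values: 8, 15 (2 points).
  x = 2: rhs = 16, matching y values: 4, 19 (2 points).
  x = 3: rhs = 3, matching y values: 7, 16 (2 points).
  x = 4: rhs = 8, matching y values: 10, 13 (2 points).
  x = 5: rhs = 14, matching y values: none (0 points).
  x = 6: rhs = 4, matching y values: 2, 21 (2 points).
  x = 7: rhs = 7, matching y values: none (0 points).
  x = 8: rhs = 6, matching y values: 11, 12 (2 points).
  x = 9: rhs = 7, matching y values: none (0 points).
  x = 10: rhs = 16, matching y values: 4, 19 (2 points).
  x = 11: rhs = 16, matching y values: 4, 19 (2 points).
  x = 12: rhs = 13, matching y values: 6, 17 (2 points).
  x = 13: rhs = 13, matching y values: 6, 17 (2 points).
  x = 14: rhs = 22, matching y values: none (0 points).
  x = 15: rhs = 0, matching y values: 0 (1 points).
  x = 16: rhs = 22, matching y values: none (0 points).
  x = 17: rhs = 2, matching y values: 5, 18 (2 points).
  x = 18: rhs = 15, matching y values: none (0 points).
  x = 19: rhs = 21, matching y values: none (0 points).
  x = 20: rhs = 3, matching y values: 7, 16 (2 points).
  x = 21: rhs = 13, matching y values: 6, 17 (2 points).
  x = 22: rhs = 11, matching y values: none (0 points).
Total affine count: 29.
Full point count |E(F_23)| = 29 + 1 = 30.
Hasse bound: |30 − (23+1)| = |6| = 6 ≤ 2√23 ≈ 9.5917 ✓.


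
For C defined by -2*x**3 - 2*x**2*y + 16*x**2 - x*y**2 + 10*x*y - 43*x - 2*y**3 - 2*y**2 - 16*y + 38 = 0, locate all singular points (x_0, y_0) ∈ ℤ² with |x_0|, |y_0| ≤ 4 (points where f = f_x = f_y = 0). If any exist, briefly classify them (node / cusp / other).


Singular points: {(3, -1)}; classification: cusp.

Compute partial derivatives:
  f_x = -6*x**2 - 4*x*y + 32*x - y**2 + 10*y - 43.
  f_y = -2*x**2 - 2*x*y + 10*x - 6*y**2 - 4*y - 16.
Scan x_0 ∈ {−4, ..., 4}. For each x_0, f_y(x_0, y) is a polynomial in y; find its integer roots y ∈ {−4, ..., 4}, then test f_x and f at those candidates.
  x = -4: f_y(-4, y) = -6*y**2 + 4*y - 88; no integer root y with |y| ≤ 4.
  x = -3: f_y(-3, y) = -6*y**2 + 2*y - 64; no integer root y with |y| ≤ 4.
  x = -2: f_y(-2, y) = -6*y**2 - 44; no integer root y with |y| ≤ 4.
  x = -1: f_y(-1, y) = -6*y**2 - 2*y - 28; no integer root y with |y| ≤ 4.
  x = 0: f_y(0, y) = -6*y**2 - 4*y - 16; no integer root y with |y| ≤ 4.
  x = 1: f_y(1, y) = -6*y**2 - 6*y - 8; no integer root y with |y| ≤ 4.
  x = 2: f_y(2, y) = -6*y**2 - 8*y - 4; no integer root y with |y| ≤ 4.
  x = 3: f_y(3, y) = -6*y**2 - 10*y - 4; vanishes at y ∈ {-1}. (3, -1): f_x = 0, f = 0 — SINGULAR.
  x = 4: f_y(4, y) = -6*y**2 - 12*y - 8; no integer root y with |y| ≤ 4.
Only singular point on the grid: (3, -1).
Classify: substitute x = 3 + u, y = -1 + v and expand: f = -2*u**3 - 2*u**2*v - u*v**2 - 2*v**3 + v**2.
No constant or linear terms (consistent with a singular point). Quadratic part: v**2. Cubic part: -2*u**3 - 2*u**2*v - u*v**2 - 2*v**3.
The quadratic part v**2 is a perfect square, so there is a single (double) tangent line v = 0, i.e. y = -1. Restricting the cubic part to that line (v = 0) leaves -2*u**3 ≠ 0, so f is not divisible by v and the branch is v² ≈ 2*u**3 to lowest order — this is a cusp.
Classification: cusp.


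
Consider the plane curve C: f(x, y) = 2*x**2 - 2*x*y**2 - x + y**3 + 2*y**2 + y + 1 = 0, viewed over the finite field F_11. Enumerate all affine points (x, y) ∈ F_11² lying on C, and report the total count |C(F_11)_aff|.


Affine F_11-points: {(0, 8), (1, 5), (1, 7), (1, 10), (2, 9), (4, 8), (6, 10), (8, 0), (8, 5), (8, 9), (9, 0), (10, 7)}; count = 12.

For each of the 121 pairs (x, y) ∈ F_11², evaluate f(x, y) mod 11. Record the zeros.
  x = 0: [0↦1, 1↦5, 2↦8, 3↦5, 4↦2, 5↦5, 6↦9, 7↦9, 8↦0, 9↦10, 10↦1]  zeros at y ∈ {8}
  x = 1: [0↦2, 1↦4, 2↦1, 3↦10, 4↦4, 5↦0, 6↦4, 7↦0, 8↦5, 9↦3, 10↦0]  zeros at y ∈ {5, 7, 10}
  x = 2: [0↦7, 1↦7, 2↦9, 3↦8, 4↦10, 5↦10, 6↦3, 7↦6, 8↦3, 9↦0, 10↦3]  zeros at y ∈ {9}
  x = 3: [0↦5, 1↦3, 2↦10, 3↦10, 4↦9, 5↦2, 6↦6, 7↦5, 8↦5, 9↦1, 10↦10]  zeros at y ∈ ∅
  x = 4: [0↦7, 1↦3, 2↦4, 3↦5, 4↦1, 5↦9, 6↦2, 7↦8, 8↦0, 9↦6, 10↦10]  zeros at y ∈ {8}
  x = 5: [0↦2, 1↦7, 2↦2, 3↦4, 4↦8, 5↦9, 6↦2, 7↦4, 8↦10, 9↦4, 10↦3]  zeros at y ∈ ∅
  x = 6: [0↦1, 1↦4, 2↦4, 3↦7, 4↦8, 5↦2, 6↦6, 7↦4, 8↦2, 9↦6, 10↦0]  zeros at y ∈ {10}
  x = 7: [0↦4, 1↦5, 2↦10, 3↦3, 4↦1, 5↦10, 6↦3, 7↦8, 8↦9, 9↦1, 10↦1]  zeros at y ∈ ∅
  x = 8: [0↦0, 1↦10, 2↦9, 3↦3, 4↦9, 5↦0, 6↦4, 7↦5, 8↦9, 9↦0, 10↦6]  zeros at y ∈ {0, 5, 9}
  x = 9: [0↦0, 1↦8, 2↦1, 3↦7, 4↦10, 5↦5, 6↦9, 7↦6, 8↦2, 9↦3, 10↦4]  zeros at y ∈ {0}
  x = 10: [0↦4, 1↦10, 2↦8, 3↦4, 4↦4, 5↦3, 6↦7, 7↦0, 8↦10, 9↦10, 10↦6]  zeros at y ∈ {7}
Collecting zeros: affine points = {(0, 8), (1, 5), (1, 7), (1, 10), (2, 9), (4, 8), (6, 10), (8, 0), (8, 5), (8, 9), (9, 0), (10, 7)}.
Total count |C(F_11)_aff| = 12.


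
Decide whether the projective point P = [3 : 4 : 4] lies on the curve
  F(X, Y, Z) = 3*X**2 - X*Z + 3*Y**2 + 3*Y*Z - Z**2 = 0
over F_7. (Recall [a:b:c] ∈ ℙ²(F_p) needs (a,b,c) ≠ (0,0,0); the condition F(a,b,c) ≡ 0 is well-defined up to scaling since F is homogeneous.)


F(3,4,4) ≡ 4 (mod 7); P is NOT on the curve.

Evaluate F(3, 4, 4) term-by-term (mod 7).
  3*X**2 ↦ 3·9·1·1 = 27
  -X*Z ↦ -1·3·1·4 = -12
  3*Y**2 ↦ 3·1·16·1 = 48
  3*Y*Z ↦ 3·1·4·4 = 48
  -Z**2 ↦ -1·1·1·16 = -16
Sum: F(3, 4, 4) = (27) + (-12) + (48) + (48) + (-16) = 95.
Reducing mod 7: 95 ≡ 4 (mod 7).
Since F(a, b, c) ≡ 4 ≠ 0 (mod 7), P does NOT lie on the curve.


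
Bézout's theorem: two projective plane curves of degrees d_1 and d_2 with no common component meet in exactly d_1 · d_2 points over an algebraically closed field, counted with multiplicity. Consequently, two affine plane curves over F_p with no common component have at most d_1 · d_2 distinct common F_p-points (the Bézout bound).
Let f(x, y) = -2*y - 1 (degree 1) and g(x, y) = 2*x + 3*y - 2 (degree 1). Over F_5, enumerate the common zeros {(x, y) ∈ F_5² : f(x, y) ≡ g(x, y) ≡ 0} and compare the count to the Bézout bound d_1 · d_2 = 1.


Common zeros: {(3, 2)}; count = 1; Bézout bound = 1.

deg(f) = 1, deg(g) = 1, so Bézout bound = 1.
Scan x ∈ F_5. For each x, list the y ∈ F_5 with f(x, y) ≡ 0 and those with g(x, y) ≡ 0 (mod 5); the common zeros in that column are the intersection.
  x = 0: f ≡ 0 at y ∈ {2}; g ≡ 0 at y ∈ {4}; common: ∅.
  x = 1: f ≡ 0 at y ∈ {2}; g ≡ 0 at y ∈ {0}; common: ∅.
  x = 2: f ≡ 0 at y ∈ {2}; g ≡ 0 at y ∈ {1}; common: ∅.
  x = 3: f ≡ 0 at y ∈ {2}; g ≡ 0 at y ∈ {2}; common: {2}.
  x = 4: f ≡ 0 at y ∈ {2}; g ≡ 0 at y ∈ {3}; common: ∅.
Collecting: common zeros = {(3, 2)}, so the count is 1.
Comparison with the Bézout bound: 1 ≤ 1 = deg(f)·deg(g), as expected for curves with no common component (the bound is attained).


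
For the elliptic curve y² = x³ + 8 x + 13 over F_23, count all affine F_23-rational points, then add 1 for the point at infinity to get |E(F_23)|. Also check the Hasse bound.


Affine points = {(0, 6), (0, 17), (3, 8), (3, 15), (6, 1), (6, 22), (9, 3), (9, 20), (10, 9), (10, 14), (11, 11), (11, 12), (15, 9), (15, 14), (17, 5), (17, 18), (18, 3), (18, 20), (19, 3), (19, 20), (20, 10), (20, 13), (21, 9), (21, 14), (22, 2), (22, 21)}; affine count = 26; |E(F_23)| = 27.

Discriminant check: Δ ∝ 4a³ + 27b² = 4·8³ + 27·13² = 4·512 + 27·169 ≡ 10 (mod 23). Nonzero ⇒ E is nonsingular.
For each x ∈ F_23, compute rhs = x³ + 8·x + 13 mod 23, then count y ∈ F_23 with y² ≡ rhs.
  x = 0: rhs = 13, matching y values: 6, 17 (2 points).
  x = 1: rhs = 22, matching y values: none (0 points).
  x = 2: rhs = 14, matching y values: none (0 points).
  x = 3: rhs = 18, matching y values: 8, 15 (2 points).
  x = 4: rhs = 17, matching y values: none (0 points).
  x = 5: rhs = 17, matching y values: none (0 points).
  x = 6: rhs = 1, matching y values: 1, 22 (2 points).
  x = 7: rhs = 21, matching y values: none (0 points).
  x = 8: rhs = 14, matching y values: none (0 points).
  x = 9: rhs = 9, matching y values: 3, 20 (2 points).
  x = 10: rhs = 12, matching y values: 9, 14 (2 points).
  x = 11: rhs = 6, matching y values: 11, 12 (2 points).
  x = 12: rhs = 20, matching y values: none (0 points).
  x = 13: rhs = 14, matching y values: none (0 points).
  x = 14: rhs = 17, matching y values: none (0 points).
  x = 15: rhs = 12, matching y values: 9, 14 (2 points).
  x = 16: rhs = 5, matching y values: none (0 points).
  x = 17: rhs = 2, matching y values: 5, 18 (2 points).
  x = 18: rhs = 9, matching y values: 3, 20 (2 points).
  x = 19: rhs = 9, matching y values: 3, 20 (2 points).
  x = 20: rhs = 8, matching y values: 10, 13 (2 points).
  x = 21: rhs = 12, matching y values: 9, 14 (2 points).
  x = 22: rhs = 4, matching y values: 2, 21 (2 points).
Total affine count: 26.
Full point count |E(F_23)| = 26 + 1 = 27.
Hasse bound: |27 − (23+1)| = |3| = 3 ≤ 2√23 ≈ 9.5917 ✓.


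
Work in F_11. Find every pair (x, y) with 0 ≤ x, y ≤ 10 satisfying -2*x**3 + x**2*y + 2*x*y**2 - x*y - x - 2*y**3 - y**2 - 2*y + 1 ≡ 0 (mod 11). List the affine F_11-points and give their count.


Affine F_11-points: {(0, 7), (1, 9), (2, 3), (2, 6), (2, 9), (3, 2), (3, 4), (4, 2), (4, 8), (4, 10), (5, 2), (6, 3), (7, 9), (10, 3)}; count = 14.

For each of the 121 pairs (x, y) ∈ F_11², evaluate f(x, y) mod 11. Record the zeros.
  x = 0: [0↦1, 1↦7, 2↦10, 3↦9, 4↦3, 5↦2, 6↦5, 7↦0, 8↦8, 9↦6, 10↦4]  zeros at y ∈ {7}
  x = 1: [0↦9, 1↦6, 2↦4, 3↦2, 4↦10, 5↦5, 6↦8, 7↦7, 8↦1, 9↦0, 10↦3]  zeros at y ∈ {9}
  x = 2: [0↦5, 1↦6, 2↦1, 3↦0, 4↦2, 5↦6, 6↦0, 7↦5, 8↦9, 9↦0, 10↦10]  zeros at y ∈ {3, 6, 9}
  x = 3: [0↦10, 1↦6, 2↦0, 3↦2, 4↦0, 5↦4, 6↦2, 7↦4, 8↦9, 9↦5, 10↦2]  zeros at y ∈ {2, 4}
  x = 4: [0↦1, 1↦5, 2↦0, 3↦7, 4↦3, 5↦9, 6↦2, 7↦3, 8↦0, 9↦3, 10↦0]  zeros at y ∈ {2, 8, 10}
  x = 5: [0↦10, 1↦2, 2↦0, 3↦3, 4↦10, 5↦9, 6↦10, 7↦1, 8↦3, 9↦4, 10↦3]  zeros at y ∈ {2}
  x = 6: [0↦3, 1↦7, 2↦10, 3↦0, 4↦9, 5↦3, 6↦3, 7↦8, 8↦6, 9↦7, 10↦10]  zeros at y ∈ {3}
  x = 7: [0↦1, 1↦8, 2↦7, 3↦8, 4↦10, 5↦1, 6↦2, 7↦1, 8↦8, 9↦0, 10↦9]  zeros at y ∈ {9}
  x = 8: [0↦3, 1↦4, 2↦1, 3↦4, 4↦1, 5↦2, 6↦6, 7↦1, 8↦8, 9↦4, 10↦10]  zeros at y ∈ ∅
  x = 9: [0↦8, 1↦5, 2↦2, 3↦9, 4↦3, 5↦5, 6↦3, 7↦7, 8↦5, 9↦7, 10↦1]  zeros at y ∈ ∅
  x = 10: [0↦4, 1↦10, 2↦9, 3↦0, 4↦4, 5↦9, 6↦3, 7↦7, 8↦9, 9↦8, 10↦3]  zeros at y ∈ {3}
Collecting zeros: affine points = {(0, 7), (1, 9), (2, 3), (2, 6), (2, 9), (3, 2), (3, 4), (4, 2), (4, 8), (4, 10), (5, 2), (6, 3), (7, 9), (10, 3)}.
Total count |C(F_11)_aff| = 14.


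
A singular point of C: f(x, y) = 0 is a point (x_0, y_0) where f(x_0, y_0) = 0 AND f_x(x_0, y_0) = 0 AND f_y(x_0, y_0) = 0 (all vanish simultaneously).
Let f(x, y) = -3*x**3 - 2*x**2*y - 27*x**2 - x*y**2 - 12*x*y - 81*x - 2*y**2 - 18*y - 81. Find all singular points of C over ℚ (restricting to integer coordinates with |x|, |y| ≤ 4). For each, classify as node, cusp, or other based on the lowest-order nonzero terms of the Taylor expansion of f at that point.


Singular points: {(-3, 0)}; classification: cusp.

Compute partial derivatives:
  f_x = -9*x**2 - 4*x*y - 54*x - y**2 - 12*y - 81.
  f_y = -2*x**2 - 2*x*y - 12*x - 4*y - 18.
Scan x_0 ∈ {−4, ..., 4}. For each x_0, f_y(x_0, y) is a polynomial in y; find its integer roots y ∈ {−4, ..., 4}, then test f_x and f at those candidates.
  x = -4: f_y(-4, y) = 4*y - 2; no integer root y with |y| ≤ 4.
  x = -3: f_y(-3, y) = 2*y; vanishes at y ∈ {0}. (-3, 0): f_x = 0, f = 0 — SINGULAR.
  x = -2: f_y(-2, y) = -2; no integer root y with |y| ≤ 4.
  x = -1: f_y(-1, y) = -2*y - 8; vanishes at y ∈ {-4}. (-1, -4): f_x = -20 ≠ 0.
  x = 0: f_y(0, y) = -4*y - 18; no integer root y with |y| ≤ 4.
  x = 1: f_y(1, y) = -6*y - 32; no integer root y with |y| ≤ 4.
  x = 2: f_y(2, y) = -8*y - 50; no integer root y with |y| ≤ 4.
  x = 3: f_y(3, y) = -10*y - 72; no integer root y with |y| ≤ 4.
  x = 4: f_y(4, y) = -12*y - 98; no integer root y with |y| ≤ 4.
Only singular point on the grid: (-3, 0).
Classify: substitute x = -3 + u, y = 0 + v and expand: f = -3*u**3 - 2*u**2*v - u*v**2 + v**2.
No constant or linear terms (consistent with a singular point). Quadratic part: v**2. Cubic part: -3*u**3 - 2*u**2*v - u*v**2.
The quadratic part v**2 is a perfect square, so there is a single (double) tangent line v = 0, i.e. y = 0. Restricting the cubic part to that line (v = 0) leaves -3*u**3 ≠ 0, so f is not divisible by v and the branch is v² ≈ 3*u**3 to lowest order — this is a cusp.
Classification: cusp.


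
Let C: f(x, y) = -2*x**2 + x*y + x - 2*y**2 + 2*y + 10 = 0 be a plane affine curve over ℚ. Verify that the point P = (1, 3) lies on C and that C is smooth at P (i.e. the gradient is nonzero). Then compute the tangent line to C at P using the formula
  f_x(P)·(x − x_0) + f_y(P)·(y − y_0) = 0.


Tangent line at P: 27 - 9*y = 0.

Step 1: f(1, 3) = 0, so P lies on C.
Step 2: partial derivatives
  f_x(x, y) = -4*x + y + 1, f_y(x, y) = x - 4*y + 2.
  f_x(P) = 0, f_y(P) = -9 (gradient nonzero, so P is smooth).
Step 3: tangent line at P: 0·(x − 1) + -9·(y − 3) = 0.
Expanding: 27 - 9*y = 0.


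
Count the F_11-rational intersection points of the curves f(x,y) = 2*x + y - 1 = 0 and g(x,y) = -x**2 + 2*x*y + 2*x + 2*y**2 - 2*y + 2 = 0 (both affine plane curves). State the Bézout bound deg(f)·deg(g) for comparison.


Common zeros: {(5, 2), (6, 0)}; count = 2; Bézout bound = 2.

deg(f) = 1, deg(g) = 2, so Bézout bound = 2.
Scan x ∈ F_11. For each x, list the y ∈ F_11 with f(x, y) ≡ 0 and those with g(x, y) ≡ 0 (mod 11); the common zeros in that column are the intersection.
  x = 0: f ≡ 0 at y ∈ {1}; g ≡ 0 at y ∈ ∅; common: ∅.
  x = 1: f ≡ 0 at y ∈ {10}; g ≡ 0 at y ∈ {2, 9}; common: ∅.
  x = 2: f ≡ 0 at y ∈ {8}; g ≡ 0 at y ∈ ∅; common: ∅.
  x = 3: f ≡ 0 at y ∈ {6}; g ≡ 0 at y ∈ ∅; common: ∅.
  x = 4: f ≡ 0 at y ∈ {4}; g ≡ 0 at y ∈ ∅; common: ∅.
  x = 5: f ≡ 0 at y ∈ {2}; g ≡ 0 at y ∈ {2, 5}; common: {2}.
  x = 6: f ≡ 0 at y ∈ {0}; g ≡ 0 at y ∈ {0, 6}; common: {0}.
  x = 7: f ≡ 0 at y ∈ {9}; g ≡ 0 at y ∈ {0, 5}; common: ∅.
  x = 8: f ≡ 0 at y ∈ {7}; g ≡ 0 at y ∈ {6, 9}; common: ∅.
  x = 9: f ≡ 0 at y ∈ {5}; g ≡ 0 at y ∈ ∅; common: ∅.
  x = 10: f ≡ 0 at y ∈ {3}; g ≡ 0 at y ∈ ∅; common: ∅.
Collecting: common zeros = {(5, 2), (6, 0)}, so the count is 2.
Comparison with the Bézout bound: 2 ≤ 2 = deg(f)·deg(g), as expected for curves with no common component (the bound is attained).
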